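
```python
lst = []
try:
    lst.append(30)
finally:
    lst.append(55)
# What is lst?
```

Step-by-step execution trace:
1. try: `lst.append(30)` → lst = [30].
2. The try body completes without raising.
3. finally always runs: `lst.append(55)` → lst = [30, 55].
Result: [30, 55]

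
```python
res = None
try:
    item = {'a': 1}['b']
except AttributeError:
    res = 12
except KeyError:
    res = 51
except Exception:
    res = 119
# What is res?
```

Step-by-step execution trace:
1. `item = {'a': 1}['b']` raises KeyError.
2. `except AttributeError` does not match KeyError; skipped.
3. `except KeyError` matches → res = 51.
4. Remaining except clauses are skipped.
Result: 51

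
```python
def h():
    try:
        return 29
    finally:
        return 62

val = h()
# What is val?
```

Step-by-step execution trace:
1. `h()` enters try: `return 29` sets pending return value 29.
2. Before returning, `finally: return 62` runs and overrides the pending return.
3. h() returns 62 → val = 62.
Result: 62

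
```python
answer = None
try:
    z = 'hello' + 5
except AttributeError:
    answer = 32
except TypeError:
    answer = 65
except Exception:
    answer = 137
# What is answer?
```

Step-by-step execution trace:
1. `z = 'hello' + 5` raises TypeError.
2. `except AttributeError` does not match TypeError; skipped.
3. `except TypeError` matches → answer = 65.
4. Remaining except clauses are skipped.
Result: 65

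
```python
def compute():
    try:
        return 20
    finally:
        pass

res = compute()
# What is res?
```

Step-by-step execution trace:
1. `compute()` enters try: `return 20` sets pending return value 20.
2. Before returning, `finally: pass` runs (no effect).
3. compute() returns 20 → res = 20.
Result: 20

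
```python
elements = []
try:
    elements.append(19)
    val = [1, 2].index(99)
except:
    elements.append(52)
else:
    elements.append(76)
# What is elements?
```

Step-by-step execution trace:
1. try: `elements.append(19)` → elements = [19].
2. `val = [1, 2].index(99)` raises ValueError.
3. bare `except` matches → `elements.append(52)` → elements = [19, 52].
4. `else` is skipped (an exception was raised).
Result: [19, 52]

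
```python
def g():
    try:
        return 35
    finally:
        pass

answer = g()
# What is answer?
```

Step-by-step execution trace:
1. `g()` enters try: `return 35` sets pending return value 35.
2. Before returning, `finally: pass` runs (no effect).
3. g() returns 35 → answer = 35.
Result: 35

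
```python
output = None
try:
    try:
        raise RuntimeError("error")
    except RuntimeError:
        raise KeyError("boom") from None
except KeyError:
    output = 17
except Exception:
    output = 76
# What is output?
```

Step-by-step execution trace:
1. Inner try raises RuntimeError; inner `except RuntimeError` catches it.
2. `raise KeyError(...) from None` raises KeyError (from None suppresses __context__, but the active exception is still KeyError).
3. Outer `except KeyError` matches → output = 17.
4. `except Exception` is not reached.
Result: 17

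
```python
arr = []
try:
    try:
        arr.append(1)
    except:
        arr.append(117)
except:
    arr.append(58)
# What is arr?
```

Step-by-step execution trace:
1. Inner try: `arr.append(1)` → arr = [1]. No exception raised.
2. Inner `except` is skipped.
3. Inner try completes normally; outer `except` is skipped.
Result: [1]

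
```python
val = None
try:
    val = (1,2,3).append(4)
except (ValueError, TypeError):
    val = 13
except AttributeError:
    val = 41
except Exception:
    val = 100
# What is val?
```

Step-by-step execution trace:
1. `val = (1,2,3).append(4)` raises AttributeError.
2. `except (ValueError, TypeError)` does not match AttributeError; skipped.
3. `except AttributeError` matches (exact type match) → val = 41.
4. `except Exception` is not reached.
Result: 41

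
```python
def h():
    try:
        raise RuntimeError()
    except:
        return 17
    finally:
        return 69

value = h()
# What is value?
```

Step-by-step execution trace:
1. `h()` enters try: `raise RuntimeError()` raises RuntimeError.
2. bare `except` matches → `return 17` sets pending return value 17.
3. Before returning, `finally: return 69` runs and overrides the pending return.
4. h() returns 69 → value = 69.
Result: 69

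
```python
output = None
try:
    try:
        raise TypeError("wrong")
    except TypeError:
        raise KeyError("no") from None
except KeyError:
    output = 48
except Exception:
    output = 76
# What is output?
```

Step-by-step execution trace:
1. Inner try raises TypeError; inner `except TypeError` catches it.
2. `raise KeyError(...) from None` raises KeyError (from None suppresses __context__, but the active exception is still KeyError).
3. Outer `except KeyError` matches → output = 48.
4. `except Exception` is not reached.
Result: 48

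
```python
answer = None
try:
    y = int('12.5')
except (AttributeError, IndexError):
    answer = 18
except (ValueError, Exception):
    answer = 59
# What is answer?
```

Step-by-step execution trace:
1. `y = int('12.5')` raises ValueError.
2. `except (AttributeError, IndexError)` does not match ValueError; skipped.
3. `except (ValueError, Exception)` matches (ValueError is in the tuple) → answer = 59.
Result: 59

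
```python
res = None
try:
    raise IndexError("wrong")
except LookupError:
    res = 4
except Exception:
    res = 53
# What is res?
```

Step-by-step execution trace:
1. `raise IndexError(...)` raises IndexError.
2. `except LookupError` matches (IndexError is a subclass of LookupError) → res = 4.
3. `except Exception` is not reached.
Result: 4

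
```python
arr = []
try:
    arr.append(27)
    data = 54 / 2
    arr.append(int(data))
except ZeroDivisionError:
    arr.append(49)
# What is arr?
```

Step-by-step execution trace:
1. try: `arr.append(27)` → arr = [27].
2. `data = 54 / 2` → data = 27.0. No exception raised.
3. `arr.append(int(data))` → arr = [27, 27].
4. `except ZeroDivisionError` is skipped (no exception was raised).
Result: [27, 27]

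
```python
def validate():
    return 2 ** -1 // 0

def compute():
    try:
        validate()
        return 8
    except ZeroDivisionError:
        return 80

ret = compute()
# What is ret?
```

Step-by-step execution trace:
1. `compute()` calls `validate()`.
2. `validate()` evaluates `2 ** -1 // 0`, which raises ZeroDivisionError; it propagates to the caller.
3. `return 8` is not reached.
4. `except ZeroDivisionError` in compute matches → returns 80.
5. ret = 80.
Result: 80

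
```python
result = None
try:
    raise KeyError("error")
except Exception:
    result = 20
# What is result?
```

Step-by-step execution trace:
1. `raise KeyError(...)` raises KeyError.
2. `except Exception` matches (KeyError is a subclass of Exception) → result = 20.
Result: 20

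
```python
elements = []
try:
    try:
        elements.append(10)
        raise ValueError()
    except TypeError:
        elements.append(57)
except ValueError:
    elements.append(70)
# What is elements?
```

Step-by-step execution trace:
1. Inner try: `elements.append(10)` → elements = [10].
2. `raise ValueError()` raises ValueError.
3. Inner `except TypeError` does not match ValueError; exception propagates to outer try.
4. Outer `except ValueError` matches → `elements.append(70)` → elements = [10, 70].
Result: [10, 70]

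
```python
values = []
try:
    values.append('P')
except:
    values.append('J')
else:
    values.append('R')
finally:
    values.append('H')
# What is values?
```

Step-by-step execution trace:
1. try: `values.append('P')` → values = ['P']. No exception raised.
2. `except` is skipped.
3. `else` runs: `values.append('R')` → values = ['P', 'R'].
4. `finally` always runs: `values.append('H')` → values = ['P', 'R', 'H'].
Result: ['P', 'R', 'H']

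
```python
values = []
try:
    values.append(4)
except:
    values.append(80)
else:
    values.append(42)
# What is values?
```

Step-by-step execution trace:
1. try: `values.append(4)` → values = [4]. No exception raised.
2. `except` is skipped.
3. `else` runs (try completed without exception): `values.append(42)` → values = [4, 42].
Result: [4, 42]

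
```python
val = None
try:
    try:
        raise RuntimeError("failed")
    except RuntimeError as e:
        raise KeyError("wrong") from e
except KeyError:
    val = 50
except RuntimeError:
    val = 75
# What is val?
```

Step-by-step execution trace:
1. Inner try raises RuntimeError; inner `except RuntimeError as e` catches it.
2. `raise KeyError(...) from e` raises KeyError (RuntimeError is attached as __cause__, but only KeyError is active).
3. Outer `except KeyError` matches → val = 50.
4. `except RuntimeError` is not reached.
Result: 50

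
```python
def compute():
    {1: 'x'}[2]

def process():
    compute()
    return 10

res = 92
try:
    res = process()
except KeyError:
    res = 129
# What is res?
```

Step-by-step execution trace:
1. res starts at 92.
2. try: `process()` calls `compute()`.
3. `compute()` evaluates `{1: 'x'}[2]`, which raises KeyError; it propagates through process (uncaught).
4. `return 10` in process is not reached; the assignment to res does not complete.
5. `except KeyError` matches → res = 129.
Result: 129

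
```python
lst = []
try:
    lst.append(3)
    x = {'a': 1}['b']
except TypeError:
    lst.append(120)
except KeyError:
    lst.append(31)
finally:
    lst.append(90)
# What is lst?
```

Step-by-step execution trace:
1. try: `lst.append(3)` → lst = [3].
2. `x = {'a': 1}['b']` raises KeyError.
3. `except TypeError` does not match KeyError; skipped.
4. `except KeyError` matches → `lst.append(31)` → lst = [3, 31].
5. finally always runs: `lst.append(90)` → lst = [3, 31, 90].
Result: [3, 31, 90]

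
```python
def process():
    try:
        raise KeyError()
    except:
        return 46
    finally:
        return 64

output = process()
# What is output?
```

Step-by-step execution trace:
1. `process()` enters try: `raise KeyError()` raises KeyError.
2. bare `except` matches → `return 46` sets pending return value 46.
3. Before returning, `finally: return 64` runs and overrides the pending return.
4. process() returns 64 → output = 64.
Result: 64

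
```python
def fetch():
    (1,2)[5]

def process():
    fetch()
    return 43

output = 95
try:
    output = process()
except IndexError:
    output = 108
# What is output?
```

Step-by-step execution trace:
1. output starts at 95.
2. try: `process()` calls `fetch()`.
3. `fetch()` evaluates `(1,2)[5]`, which raises IndexError; it propagates through process (uncaught).
4. `return 43` in process is not reached; the assignment to output does not complete.
5. `except IndexError` matches → output = 108.
Result: 108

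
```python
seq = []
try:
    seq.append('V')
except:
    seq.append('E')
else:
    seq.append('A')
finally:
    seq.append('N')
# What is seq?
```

Step-by-step execution trace:
1. try: `seq.append('V')` → seq = ['V']. No exception raised.
2. `except` is skipped.
3. `else` runs: `seq.append('A')` → seq = ['V', 'A'].
4. `finally` always runs: `seq.append('N')` → seq = ['V', 'A', 'N'].
Result: ['V', 'A', 'N']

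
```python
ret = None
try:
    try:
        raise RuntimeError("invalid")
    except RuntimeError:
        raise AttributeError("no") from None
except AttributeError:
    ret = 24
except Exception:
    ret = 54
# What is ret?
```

Step-by-step execution trace:
1. Inner try raises RuntimeError; inner `except RuntimeError` catches it.
2. `raise AttributeError(...) from None` raises AttributeError (from None suppresses __context__, but the active exception is still AttributeError).
3. Outer `except AttributeError` matches → ret = 24.
4. `except Exception` is not reached.
Result: 24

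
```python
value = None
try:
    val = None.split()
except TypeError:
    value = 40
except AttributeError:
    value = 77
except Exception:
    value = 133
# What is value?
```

Step-by-step execution trace:
1. `val = None.split()` raises AttributeError.
2. `except TypeError` does not match AttributeError; skipped.
3. `except AttributeError` matches → value = 77.
4. Remaining except clauses are skipped.
Result: 77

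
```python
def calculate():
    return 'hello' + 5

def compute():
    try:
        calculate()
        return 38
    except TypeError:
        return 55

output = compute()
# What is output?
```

Step-by-step execution trace:
1. `compute()` calls `calculate()`.
2. `calculate()` evaluates `'hello' + 5`, which raises TypeError; it propagates to the caller.
3. `return 38` is not reached.
4. `except TypeError` in compute matches → returns 55.
5. output = 55.
Result: 55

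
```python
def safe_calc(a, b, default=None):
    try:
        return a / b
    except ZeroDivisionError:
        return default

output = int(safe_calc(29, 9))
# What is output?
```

Step-by-step execution trace:
1. `safe_calc(29, 9)` enters try: `return 29 / 9` → returns 3.2222222222222223. No exception raised.
2. `except ZeroDivisionError` is skipped.
3. `int(3.2222222222222223)` → 3 → output = 3.
Result: 3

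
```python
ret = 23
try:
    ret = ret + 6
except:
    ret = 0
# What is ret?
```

Step-by-step execution trace:
1. ret starts at 23.
2. try: `ret = ret + 6` → ret = 29. No exception raised.
3. `except` is skipped.
Result: 29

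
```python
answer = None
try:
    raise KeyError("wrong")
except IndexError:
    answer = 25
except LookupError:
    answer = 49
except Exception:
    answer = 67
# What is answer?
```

Step-by-step execution trace:
1. `raise KeyError(...)` raises KeyError.
2. `except IndexError` does not match (KeyError is not a subclass of IndexError); skipped.
3. `except LookupError` matches (KeyError is a subclass of LookupError) → answer = 49.
4. `except Exception` is not reached.
Result: 49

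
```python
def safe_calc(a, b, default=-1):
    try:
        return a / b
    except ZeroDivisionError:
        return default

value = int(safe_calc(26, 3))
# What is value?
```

Step-by-step execution trace:
1. `safe_calc(26, 3)` enters try: `return 26 / 3` → returns 8.666666666666666. No exception raised.
2. `except ZeroDivisionError` is skipped.
3. `int(8.666666666666666)` → 8 → value = 8.
Result: 8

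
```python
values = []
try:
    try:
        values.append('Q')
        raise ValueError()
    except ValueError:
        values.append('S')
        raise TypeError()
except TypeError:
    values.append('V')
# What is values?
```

Step-by-step execution trace:
1. Inner try: `values.append('Q')` → values = ['Q'].
2. `raise ValueError()` raises ValueError.
3. Inner `except ValueError` matches → `values.append('S')` → values = ['Q', 'S'].
4. `raise TypeError()` raises TypeError; propagates to outer try.
5. Outer `except TypeError` matches → `values.append('V')` → values = ['Q', 'S', 'V'].
Result: ['Q', 'S', 'V']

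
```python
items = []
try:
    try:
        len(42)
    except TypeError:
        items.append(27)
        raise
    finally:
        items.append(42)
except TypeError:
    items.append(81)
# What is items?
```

Step-by-step execution trace:
1. Inner try: `len(42)` raises TypeError.
2. Inner `except TypeError` matches → `items.append(27)` → items = [27].
3. bare `raise` re-raises TypeError.
4. Inner `finally` runs during unwinding: `items.append(42)` → items = [27, 42].
5. Outer `except TypeError` matches → `items.append(81)` → items = [27, 42, 81].
Result: [27, 42, 81]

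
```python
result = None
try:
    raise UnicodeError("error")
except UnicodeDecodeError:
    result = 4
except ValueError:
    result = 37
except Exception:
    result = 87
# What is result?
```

Step-by-step execution trace:
1. `raise UnicodeError(...)` raises UnicodeError.
2. `except UnicodeDecodeError` does not match (UnicodeError is not a subclass of UnicodeDecodeError); skipped.
3. `except ValueError` matches (UnicodeError is a subclass of ValueError) → result = 37.
4. `except Exception` is not reached.
Result: 37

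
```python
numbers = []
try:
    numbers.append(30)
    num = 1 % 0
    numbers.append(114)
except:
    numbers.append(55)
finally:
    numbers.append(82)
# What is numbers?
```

Step-by-step execution trace:
1. try: `numbers.append(30)` → numbers = [30].
2. `num = 1 % 0` raises ZeroDivisionError; `numbers.append(114)` is not reached.
3. bare `except` matches → `numbers.append(55)` → numbers = [30, 55].
4. finally always runs: `numbers.append(82)` → numbers = [30, 55, 82].
Result: [30, 55, 82]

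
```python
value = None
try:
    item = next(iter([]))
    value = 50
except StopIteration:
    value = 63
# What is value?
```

Step-by-step execution trace:
1. `item = next(iter([]))` raises StopIteration.
2. `value = 50` is not reached.
3. `except StopIteration` matches → value = 63.
Result: 63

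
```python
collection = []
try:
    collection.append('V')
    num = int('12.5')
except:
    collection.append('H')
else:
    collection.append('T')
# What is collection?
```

Step-by-step execution trace:
1. try: `collection.append('V')` → collection = ['V'].
2. `num = int('12.5')` raises ValueError.
3. bare `except` matches → `collection.append('H')` → collection = ['V', 'H'].
4. `else` is skipped (an exception was raised).
Result: ['V', 'H']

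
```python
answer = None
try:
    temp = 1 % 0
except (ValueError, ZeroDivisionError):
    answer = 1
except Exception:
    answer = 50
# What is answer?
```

Step-by-step execution trace:
1. `temp = 1 % 0` raises ZeroDivisionError.
2. `except (ValueError, ZeroDivisionError)` matches (ZeroDivisionError is in the tuple) → answer = 1.
3. `except Exception` is not reached.
Result: 1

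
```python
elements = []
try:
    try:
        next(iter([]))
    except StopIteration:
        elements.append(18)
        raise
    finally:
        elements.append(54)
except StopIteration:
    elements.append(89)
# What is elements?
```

Step-by-step execution trace:
1. Inner try: `next(iter([]))` raises StopIteration.
2. Inner `except StopIteration` matches → `elements.append(18)` → elements = [18].
3. bare `raise` re-raises StopIteration.
4. Inner `finally` runs during unwinding: `elements.append(54)` → elements = [18, 54].
5. Outer `except StopIteration` matches → `elements.append(89)` → elements = [18, 54, 89].
Result: [18, 54, 89]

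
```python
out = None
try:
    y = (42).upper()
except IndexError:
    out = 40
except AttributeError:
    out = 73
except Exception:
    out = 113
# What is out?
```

Step-by-step execution trace:
1. `y = (42).upper()` raises AttributeError.
2. `except IndexError` does not match AttributeError; skipped.
3. `except AttributeError` matches → out = 73.
4. Remaining except clauses are skipped.
Result: 73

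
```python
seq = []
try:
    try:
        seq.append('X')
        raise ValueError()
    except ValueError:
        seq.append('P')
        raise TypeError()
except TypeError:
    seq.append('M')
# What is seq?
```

Step-by-step execution trace:
1. Inner try: `seq.append('X')` → seq = ['X'].
2. `raise ValueError()` raises ValueError.
3. Inner `except ValueError` matches → `seq.append('P')` → seq = ['X', 'P'].
4. `raise TypeError()` raises TypeError; propagates to outer try.
5. Outer `except TypeError` matches → `seq.append('M')` → seq = ['X', 'P', 'M'].
Result: ['X', 'P', 'M']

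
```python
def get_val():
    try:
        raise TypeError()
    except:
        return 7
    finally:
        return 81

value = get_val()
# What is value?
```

Step-by-step execution trace:
1. `get_val()` enters try: `raise TypeError()` raises TypeError.
2. bare `except` matches → `return 7` sets pending return value 7.
3. Before returning, `finally: return 81` runs and overrides the pending return.
4. get_val() returns 81 → value = 81.
Result: 81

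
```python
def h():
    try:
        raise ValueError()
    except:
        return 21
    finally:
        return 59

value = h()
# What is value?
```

Step-by-step execution trace:
1. `h()` enters try: `raise ValueError()` raises ValueError.
2. bare `except` matches → `return 21` sets pending return value 21.
3. Before returning, `finally: return 59` runs and overrides the pending return.
4. h() returns 59 → value = 59.
Result: 59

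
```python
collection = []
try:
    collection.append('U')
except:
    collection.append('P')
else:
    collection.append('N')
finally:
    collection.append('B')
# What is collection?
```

Step-by-step execution trace:
1. try: `collection.append('U')` → collection = ['U']. No exception raised.
2. `except` is skipped.
3. `else` runs: `collection.append('N')` → collection = ['U', 'N'].
4. `finally` always runs: `collection.append('B')` → collection = ['U', 'N', 'B'].
Result: ['U', 'N', 'B']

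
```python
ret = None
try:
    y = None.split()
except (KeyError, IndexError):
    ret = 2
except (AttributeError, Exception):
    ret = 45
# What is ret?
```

Step-by-step execution trace:
1. `y = None.split()` raises AttributeError.
2. `except (KeyError, IndexError)` does not match AttributeError; skipped.
3. `except (AttributeError, Exception)` matches (AttributeError is in the tuple) → ret = 45.
Result: 45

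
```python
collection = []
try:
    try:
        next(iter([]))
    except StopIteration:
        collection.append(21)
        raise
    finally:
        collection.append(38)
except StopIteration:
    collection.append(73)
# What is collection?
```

Step-by-step execution trace:
1. Inner try: `next(iter([]))` raises StopIteration.
2. Inner `except StopIteration` matches → `collection.append(21)` → collection = [21].
3. bare `raise` re-raises StopIteration.
4. Inner `finally` runs during unwinding: `collection.append(38)` → collection = [21, 38].
5. Outer `except StopIteration` matches → `collection.append(73)` → collection = [21, 38, 73].
Result: [21, 38, 73]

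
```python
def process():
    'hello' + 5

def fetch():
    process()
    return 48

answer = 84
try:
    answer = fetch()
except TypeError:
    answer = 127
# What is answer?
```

Step-by-step execution trace:
1. answer starts at 84.
2. try: `fetch()` calls `process()`.
3. `process()` evaluates `'hello' + 5`, which raises TypeError; it propagates through fetch (uncaught).
4. `return 48` in fetch is not reached; the assignment to answer does not complete.
5. `except TypeError` matches → answer = 127.
Result: 127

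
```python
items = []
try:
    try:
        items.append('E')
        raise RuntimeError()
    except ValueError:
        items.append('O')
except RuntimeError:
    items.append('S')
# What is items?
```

Step-by-step execution trace:
1. Inner try: `items.append('E')` → items = ['E'].
2. `raise RuntimeError()` raises RuntimeError.
3. Inner `except ValueError` does not match RuntimeError; exception propagates to outer try.
4. Outer `except RuntimeError` matches → `items.append('S')` → items = ['E', 'S'].
Result: ['E', 'S']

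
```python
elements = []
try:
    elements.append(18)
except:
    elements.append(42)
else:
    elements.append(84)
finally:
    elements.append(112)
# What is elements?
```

Step-by-step execution trace:
1. try: `elements.append(18)` → elements = [18]. No exception raised.
2. `except` is skipped.
3. `else` runs: `elements.append(84)` → elements = [18, 84].
4. `finally` always runs: `elements.append(112)` → elements = [18, 84, 112].
Result: [18, 84, 112]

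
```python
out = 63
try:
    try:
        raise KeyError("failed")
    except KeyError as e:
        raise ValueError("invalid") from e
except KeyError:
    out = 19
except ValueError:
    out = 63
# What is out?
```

Step-by-step execution trace:
1. Inner try raises KeyError; inner `except KeyError as e` catches it.
2. `raise ValueError(...) from e` raises ValueError (KeyError is attached as __cause__, but only ValueError is active).
3. Outer `except KeyError` does not match ValueError; skipped.
4. Outer `except ValueError` matches → out = 63.
Result: 63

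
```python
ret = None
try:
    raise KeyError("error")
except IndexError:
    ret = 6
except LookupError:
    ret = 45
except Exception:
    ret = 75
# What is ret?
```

Step-by-step execution trace:
1. `raise KeyError(...)` raises KeyError.
2. `except IndexError` does not match (KeyError is not a subclass of IndexError); skipped.
3. `except LookupError` matches (KeyError is a subclass of LookupError) → ret = 45.
4. `except Exception` is not reached.
Result: 45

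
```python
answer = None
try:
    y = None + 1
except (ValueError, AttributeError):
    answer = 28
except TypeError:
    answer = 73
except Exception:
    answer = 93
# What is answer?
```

Step-by-step execution trace:
1. `y = None + 1` raises TypeError.
2. `except (ValueError, AttributeError)` does not match TypeError; skipped.
3. `except TypeError` matches (exact type match) → answer = 73.
4. `except Exception` is not reached.
Result: 73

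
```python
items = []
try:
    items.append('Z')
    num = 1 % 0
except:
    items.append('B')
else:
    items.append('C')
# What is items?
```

Step-by-step execution trace:
1. try: `items.append('Z')` → items = ['Z'].
2. `num = 1 % 0` raises ZeroDivisionError.
3. bare `except` matches → `items.append('B')` → items = ['Z', 'B'].
4. `else` is skipped (an exception was raised).
Result: ['Z', 'B']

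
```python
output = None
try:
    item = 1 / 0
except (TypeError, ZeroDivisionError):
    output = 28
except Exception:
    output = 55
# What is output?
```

Step-by-step execution trace:
1. `item = 1 / 0` raises ZeroDivisionError.
2. `except (TypeError, ZeroDivisionError)` matches (ZeroDivisionError is in the tuple) → output = 28.
3. `except Exception` is not reached.
Result: 28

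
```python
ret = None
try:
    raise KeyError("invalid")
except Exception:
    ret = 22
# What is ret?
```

Step-by-step execution trace:
1. `raise KeyError(...)` raises KeyError.
2. `except Exception` matches (KeyError is a subclass of Exception) → ret = 22.
Result: 22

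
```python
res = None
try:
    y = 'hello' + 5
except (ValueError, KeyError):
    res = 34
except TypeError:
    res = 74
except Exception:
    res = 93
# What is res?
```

Step-by-step execution trace:
1. `y = 'hello' + 5` raises TypeError.
2. `except (ValueError, KeyError)` does not match TypeError; skipped.
3. `except TypeError` matches (exact type match) → res = 74.
4. `except Exception` is not reached.
Result: 74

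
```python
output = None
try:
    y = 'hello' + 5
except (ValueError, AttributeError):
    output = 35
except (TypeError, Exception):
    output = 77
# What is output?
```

Step-by-step execution trace:
1. `y = 'hello' + 5` raises TypeError.
2. `except (ValueError, AttributeError)` does not match TypeError; skipped.
3. `except (TypeError, Exception)` matches (TypeError is in the tuple) → output = 77.
Result: 77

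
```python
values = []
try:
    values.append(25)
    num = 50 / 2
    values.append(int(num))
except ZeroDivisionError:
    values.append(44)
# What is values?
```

Step-by-step execution trace:
1. try: `values.append(25)` → values = [25].
2. `num = 50 / 2` → num = 25.0. No exception raised.
3. `values.append(int(num))` → values = [25, 25].
4. `except ZeroDivisionError` is skipped (no exception was raised).
Result: [25, 25]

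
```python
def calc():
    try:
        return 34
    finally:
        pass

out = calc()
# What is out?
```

Step-by-step execution trace:
1. `calc()` enters try: `return 34` sets pending return value 34.
2. Before returning, `finally: pass` runs (no effect).
3. calc() returns 34 → out = 34.
Result: 34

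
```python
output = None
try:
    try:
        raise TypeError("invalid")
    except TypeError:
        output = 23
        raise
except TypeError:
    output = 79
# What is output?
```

Step-by-step execution trace:
1. Inner try: `raise TypeError("invalid")` raises TypeError.
2. Inner `except TypeError` matches → output = 23.
3. bare `raise` re-raises the same TypeError.
4. Outer `except TypeError` matches → output = 79.
Result: 79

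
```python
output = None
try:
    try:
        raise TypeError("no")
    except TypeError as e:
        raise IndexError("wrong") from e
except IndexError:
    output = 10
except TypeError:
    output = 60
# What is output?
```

Step-by-step execution trace:
1. Inner try raises TypeError; inner `except TypeError as e` catches it.
2. `raise IndexError(...) from e` raises IndexError (TypeError is attached as __cause__, but only IndexError is active).
3. Outer `except IndexError` matches → output = 10.
4. `except TypeError` is not reached.
Result: 10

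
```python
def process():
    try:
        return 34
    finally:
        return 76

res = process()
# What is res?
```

Step-by-step execution trace:
1. `process()` enters try: `return 34` sets pending return value 34.
2. Before returning, `finally: return 76` runs and overrides the pending return.
3. process() returns 76 → res = 76.
Result: 76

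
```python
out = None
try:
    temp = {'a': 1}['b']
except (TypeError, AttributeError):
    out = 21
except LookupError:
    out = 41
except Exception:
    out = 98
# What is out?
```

Step-by-step execution trace:
1. `temp = {'a': 1}['b']` raises KeyError.
2. `except (TypeError, AttributeError)` does not match KeyError; skipped.
3. `except LookupError` matches (KeyError is a subclass of LookupError) → out = 41.
4. `except Exception` is not reached.
Result: 41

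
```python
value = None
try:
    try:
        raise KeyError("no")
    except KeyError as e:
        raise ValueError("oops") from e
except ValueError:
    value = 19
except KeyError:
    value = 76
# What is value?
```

Step-by-step execution trace:
1. Inner try raises KeyError; inner `except KeyError as e` catches it.
2. `raise ValueError(...) from e` raises ValueError (KeyError is attached as __cause__, but only ValueError is active).
3. Outer `except ValueError` matches → value = 19.
4. `except KeyError` is not reached.
Result: 19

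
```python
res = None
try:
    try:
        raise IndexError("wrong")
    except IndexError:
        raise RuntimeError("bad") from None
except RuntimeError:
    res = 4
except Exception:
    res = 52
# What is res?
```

Step-by-step execution trace:
1. Inner try raises IndexError; inner `except IndexError` catches it.
2. `raise RuntimeError(...) from None` raises RuntimeError (from None suppresses __context__, but the active exception is still RuntimeError).
3. Outer `except RuntimeError` matches → res = 4.
4. `except Exception` is not reached.
Result: 4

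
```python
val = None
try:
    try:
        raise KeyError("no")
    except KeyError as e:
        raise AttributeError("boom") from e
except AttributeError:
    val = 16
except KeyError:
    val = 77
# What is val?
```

Step-by-step execution trace:
1. Inner try raises KeyError; inner `except KeyError as e` catches it.
2. `raise AttributeError(...) from e` raises AttributeError (KeyError is attached as __cause__, but only AttributeError is active).
3. Outer `except AttributeError` matches → val = 16.
4. `except KeyError` is not reached.
Result: 16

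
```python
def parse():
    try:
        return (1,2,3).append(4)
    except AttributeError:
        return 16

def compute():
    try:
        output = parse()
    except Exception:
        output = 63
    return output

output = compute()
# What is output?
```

Step-by-step execution trace:
1. `compute()` calls `parse()`.
2. In parse: `(1,2,3).append(4)` raises AttributeError; `except AttributeError` catches it → returns 16.
3. In compute: `output = parse()` → output = 16. No exception reaches compute.
4. `except Exception` is skipped; compute returns 16.
5. output = 16.
Result: 16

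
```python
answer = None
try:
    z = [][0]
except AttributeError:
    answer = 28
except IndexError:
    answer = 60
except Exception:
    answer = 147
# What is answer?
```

Step-by-step execution trace:
1. `z = [][0]` raises IndexError.
2. `except AttributeError` does not match IndexError; skipped.
3. `except IndexError` matches → answer = 60.
4. Remaining except clauses are skipped.
Result: 60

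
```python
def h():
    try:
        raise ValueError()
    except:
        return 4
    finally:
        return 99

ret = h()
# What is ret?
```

Step-by-step execution trace:
1. `h()` enters try: `raise ValueError()` raises ValueError.
2. bare `except` matches → `return 4` sets pending return value 4.
3. Before returning, `finally: return 99` runs and overrides the pending return.
4. h() returns 99 → ret = 99.
Result: 99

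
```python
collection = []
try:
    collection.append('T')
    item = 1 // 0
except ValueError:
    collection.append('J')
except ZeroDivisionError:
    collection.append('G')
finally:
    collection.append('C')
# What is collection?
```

Step-by-step execution trace:
1. try: `collection.append('T')` → collection = ['T'].
2. `item = 1 // 0` raises ZeroDivisionError.
3. `except ValueError` does not match ZeroDivisionError; skipped.
4. `except ZeroDivisionError` matches → `collection.append('G')` → collection = ['T', 'G'].
5. finally always runs: `collection.append('C')` → collection = ['T', 'G', 'C'].
Result: ['T', 'G', 'C']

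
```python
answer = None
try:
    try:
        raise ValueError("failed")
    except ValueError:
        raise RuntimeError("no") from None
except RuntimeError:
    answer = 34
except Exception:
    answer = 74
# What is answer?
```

Step-by-step execution trace:
1. Inner try raises ValueError; inner `except ValueError` catches it.
2. `raise RuntimeError(...) from None` raises RuntimeError (from None suppresses __context__, but the active exception is still RuntimeError).
3. Outer `except RuntimeError` matches → answer = 34.
4. `except Exception` is not reached.
Result: 34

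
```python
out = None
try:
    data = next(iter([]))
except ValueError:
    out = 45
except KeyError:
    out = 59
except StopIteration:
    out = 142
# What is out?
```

Step-by-step execution trace:
1. `data = next(iter([]))` raises StopIteration.
2. `except ValueError` does not match StopIteration; skipped.
3. `except KeyError` does not match StopIteration; skipped.
4. `except StopIteration` matches → out = 142.
Result: 142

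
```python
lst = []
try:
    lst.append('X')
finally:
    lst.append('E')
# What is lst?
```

Step-by-step execution trace:
1. try: `lst.append('X')` → lst = ['X'].
2. The try body completes without raising.
3. finally always runs: `lst.append('E')` → lst = ['X', 'E'].
Result: ['X', 'E']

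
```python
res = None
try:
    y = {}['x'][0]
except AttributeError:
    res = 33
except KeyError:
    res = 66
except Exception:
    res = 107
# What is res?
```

Step-by-step execution trace:
1. `y = {}['x'][0]` raises KeyError.
2. `except AttributeError` does not match KeyError; skipped.
3. `except KeyError` matches → res = 66.
4. Remaining except clauses are skipped.
Result: 66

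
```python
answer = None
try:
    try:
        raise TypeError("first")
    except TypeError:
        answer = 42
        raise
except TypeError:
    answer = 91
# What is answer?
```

Step-by-step execution trace:
1. Inner try: `raise TypeError("first")` raises TypeError.
2. Inner `except TypeError` matches → answer = 42.
3. bare `raise` re-raises the same TypeError.
4. Outer `except TypeError` matches → answer = 91.
Result: 91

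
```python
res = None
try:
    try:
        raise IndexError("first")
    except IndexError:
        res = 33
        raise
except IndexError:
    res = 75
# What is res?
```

Step-by-step execution trace:
1. Inner try: `raise IndexError("first")` raises IndexError.
2. Inner `except IndexError` matches → res = 33.
3. bare `raise` re-raises the same IndexError.
4. Outer `except IndexError` matches → res = 75.
Result: 75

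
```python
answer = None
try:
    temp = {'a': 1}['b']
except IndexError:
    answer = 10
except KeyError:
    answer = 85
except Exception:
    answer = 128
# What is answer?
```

Step-by-step execution trace:
1. `temp = {'a': 1}['b']` raises KeyError.
2. `except IndexError` does not match KeyError; skipped.
3. `except KeyError` matches → answer = 85.
4. Remaining except clauses are skipped.
Result: 85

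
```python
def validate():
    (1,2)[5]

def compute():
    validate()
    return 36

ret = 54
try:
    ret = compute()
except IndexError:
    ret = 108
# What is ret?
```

Step-by-step execution trace:
1. ret starts at 54.
2. try: `compute()` calls `validate()`.
3. `validate()` evaluates `(1,2)[5]`, which raises IndexError; it propagates through compute (uncaught).
4. `return 36` in compute is not reached; the assignment to ret does not complete.
5. `except IndexError` matches → ret = 108.
Result: 108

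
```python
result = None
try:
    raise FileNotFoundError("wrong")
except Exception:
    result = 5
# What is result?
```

Step-by-step execution trace:
1. `raise FileNotFoundError(...)` raises FileNotFoundError.
2. `except Exception` matches (FileNotFoundError is a subclass of Exception) → result = 5.
Result: 5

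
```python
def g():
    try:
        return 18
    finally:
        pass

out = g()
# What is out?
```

Step-by-step execution trace:
1. `g()` enters try: `return 18` sets pending return value 18.
2. Before returning, `finally: pass` runs (no effect).
3. g() returns 18 → out = 18.
Result: 18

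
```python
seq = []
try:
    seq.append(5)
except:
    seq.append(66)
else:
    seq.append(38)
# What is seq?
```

Step-by-step execution trace:
1. try: `seq.append(5)` → seq = [5]. No exception raised.
2. `except` is skipped.
3. `else` runs (try completed without exception): `seq.append(38)` → seq = [5, 38].
Result: [5, 38]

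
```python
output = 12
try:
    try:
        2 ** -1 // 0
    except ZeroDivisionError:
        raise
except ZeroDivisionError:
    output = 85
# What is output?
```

Step-by-step execution trace:
1. Inner try: `2 ** -1 // 0` raises ZeroDivisionError.
2. Inner `except ZeroDivisionError` matches; bare `raise` re-raises the same ZeroDivisionError.
3. Outer `except ZeroDivisionError` matches → output = 85.
Result: 85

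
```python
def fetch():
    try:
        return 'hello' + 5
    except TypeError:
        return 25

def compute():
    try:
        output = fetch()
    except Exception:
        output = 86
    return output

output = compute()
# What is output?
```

Step-by-step execution trace:
1. `compute()` calls `fetch()`.
2. In fetch: `'hello' + 5` raises TypeError; `except TypeError` catches it → returns 25.
3. In compute: `output = fetch()` → output = 25. No exception reaches compute.
4. `except Exception` is skipped; compute returns 25.
5. output = 25.
Result: 25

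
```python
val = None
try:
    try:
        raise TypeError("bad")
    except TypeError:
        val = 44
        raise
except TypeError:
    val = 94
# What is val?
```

Step-by-step execution trace:
1. Inner try: `raise TypeError("bad")` raises TypeError.
2. Inner `except TypeError` matches → val = 44.
3. bare `raise` re-raises the same TypeError.
4. Outer `except TypeError` matches → val = 94.
Result: 94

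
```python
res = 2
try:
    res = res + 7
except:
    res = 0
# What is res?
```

Step-by-step execution trace:
1. res starts at 2.
2. try: `res = res + 7` → res = 9. No exception raised.
3. `except` is skipped.
Result: 9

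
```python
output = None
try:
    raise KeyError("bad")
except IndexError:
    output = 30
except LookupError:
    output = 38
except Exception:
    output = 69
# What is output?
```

Step-by-step execution trace:
1. `raise KeyError(...)` raises KeyError.
2. `except IndexError` does not match (KeyError is not a subclass of IndexError); skipped.
3. `except LookupError` matches (KeyError is a subclass of LookupError) → output = 38.
4. `except Exception` is not reached.
Result: 38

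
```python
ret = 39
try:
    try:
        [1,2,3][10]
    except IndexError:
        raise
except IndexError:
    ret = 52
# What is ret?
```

Step-by-step execution trace:
1. Inner try: `[1,2,3][10]` raises IndexError.
2. Inner `except IndexError` matches; bare `raise` re-raises the same IndexError.
3. Outer `except IndexError` matches → ret = 52.
Result: 52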